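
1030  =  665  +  365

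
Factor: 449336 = 2^3 * 56167^1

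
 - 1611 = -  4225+2614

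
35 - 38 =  - 3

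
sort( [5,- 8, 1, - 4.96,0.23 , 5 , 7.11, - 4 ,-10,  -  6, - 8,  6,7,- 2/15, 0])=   [ - 10,-8, - 8, - 6, - 4.96, - 4, -2/15,0, 0.23,  1,  5,  5,6,  7,7.11 ]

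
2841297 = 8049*353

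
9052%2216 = 188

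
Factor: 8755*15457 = 135326035= 5^1*13^1*17^1*29^1*41^1*103^1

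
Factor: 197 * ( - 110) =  - 2^1* 5^1*11^1 * 197^1 = -  21670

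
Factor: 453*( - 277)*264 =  - 33126984=- 2^3*3^2*11^1*151^1 * 277^1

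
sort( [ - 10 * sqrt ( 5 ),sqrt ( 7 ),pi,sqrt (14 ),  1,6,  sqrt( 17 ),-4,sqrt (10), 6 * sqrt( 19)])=[ - 10*sqrt(5 ), - 4,1, sqrt( 7), pi , sqrt( 10),sqrt( 14 ),sqrt( 17 ),6 , 6*sqrt( 19)] 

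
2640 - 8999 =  - 6359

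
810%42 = 12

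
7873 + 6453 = 14326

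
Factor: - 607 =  - 607^1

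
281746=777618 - 495872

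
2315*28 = 64820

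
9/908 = 9/908 = 0.01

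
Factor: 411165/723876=137055/241292 = 2^( - 2 )*3^1*5^1*179^(-1)*337^(-1 )*9137^1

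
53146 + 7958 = 61104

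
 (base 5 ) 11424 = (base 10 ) 864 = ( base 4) 31200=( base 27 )150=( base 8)1540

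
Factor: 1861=1861^1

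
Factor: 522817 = 83^1 * 6299^1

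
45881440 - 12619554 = 33261886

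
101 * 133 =13433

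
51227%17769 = 15689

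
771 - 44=727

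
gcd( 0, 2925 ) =2925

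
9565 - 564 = 9001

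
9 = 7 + 2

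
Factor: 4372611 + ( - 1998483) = 2^4*3^2 *16487^1=2374128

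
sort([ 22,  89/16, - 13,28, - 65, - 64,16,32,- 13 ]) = [ - 65 ,- 64 , - 13, - 13, 89/16, 16, 22, 28 , 32]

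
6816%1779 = 1479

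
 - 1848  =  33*( - 56)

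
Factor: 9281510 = 2^1*5^1*7^1*  67^1*1979^1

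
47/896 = 47/896 = 0.05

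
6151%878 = 5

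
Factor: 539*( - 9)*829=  - 4021479=- 3^2*7^2*11^1*829^1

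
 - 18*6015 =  - 108270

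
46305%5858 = 5299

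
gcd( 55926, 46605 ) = 9321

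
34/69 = 34/69 = 0.49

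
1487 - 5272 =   -  3785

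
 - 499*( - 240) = 119760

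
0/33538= 0=0.00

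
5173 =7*739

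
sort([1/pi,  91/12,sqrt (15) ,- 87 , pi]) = [ - 87,1/pi,pi,  sqrt( 15) , 91/12 ] 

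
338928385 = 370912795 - 31984410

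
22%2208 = 22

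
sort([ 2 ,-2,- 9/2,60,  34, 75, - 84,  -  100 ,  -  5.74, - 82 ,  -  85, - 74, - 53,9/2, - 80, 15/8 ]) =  [- 100, - 85, - 84, - 82, - 80, - 74 , - 53, - 5.74, - 9/2, - 2,15/8, 2,9/2,34, 60,75]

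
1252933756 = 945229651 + 307704105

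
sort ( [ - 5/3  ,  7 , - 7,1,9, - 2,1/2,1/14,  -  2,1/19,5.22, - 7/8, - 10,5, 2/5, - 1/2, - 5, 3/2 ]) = [ - 10, - 7, -5 ,  -  2, - 2, - 5/3, - 7/8, - 1/2,  1/19, 1/14, 2/5, 1/2, 1,  3/2,5 , 5.22,7,9 ]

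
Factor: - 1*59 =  - 59 = - 59^1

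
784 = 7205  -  6421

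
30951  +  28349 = 59300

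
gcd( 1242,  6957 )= 9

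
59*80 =4720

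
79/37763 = 79/37763 = 0.00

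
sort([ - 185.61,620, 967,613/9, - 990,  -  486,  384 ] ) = [- 990, - 486  , - 185.61, 613/9 , 384,620, 967 ]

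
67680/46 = 1471+7/23 = 1471.30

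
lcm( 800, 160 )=800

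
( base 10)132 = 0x84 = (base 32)44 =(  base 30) 4c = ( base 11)110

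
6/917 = 6/917 = 0.01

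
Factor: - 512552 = -2^3 * 79^1*811^1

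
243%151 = 92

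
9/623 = 9/623 =0.01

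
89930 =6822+83108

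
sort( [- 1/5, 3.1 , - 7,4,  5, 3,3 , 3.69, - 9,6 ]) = [ - 9,  -  7 ,  -  1/5 , 3,3,  3.1 , 3.69,4,5, 6 ] 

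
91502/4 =22875+1/2 = 22875.50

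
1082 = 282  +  800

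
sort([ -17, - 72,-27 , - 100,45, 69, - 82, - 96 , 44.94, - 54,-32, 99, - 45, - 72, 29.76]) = [ - 100,  -  96, - 82, - 72,-72 , - 54, - 45, - 32,-27, - 17 , 29.76, 44.94, 45,69,99 ] 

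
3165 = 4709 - 1544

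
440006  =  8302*53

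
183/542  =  183/542=0.34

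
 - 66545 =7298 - 73843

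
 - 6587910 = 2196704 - 8784614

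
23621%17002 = 6619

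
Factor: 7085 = 5^1*13^1* 109^1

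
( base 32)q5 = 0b1101000101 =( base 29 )sp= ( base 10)837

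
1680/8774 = 840/4387 = 0.19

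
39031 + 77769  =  116800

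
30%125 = 30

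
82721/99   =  835 + 56/99 = 835.57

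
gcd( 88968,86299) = 1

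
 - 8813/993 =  - 9 + 124/993=- 8.88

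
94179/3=31393 = 31393.00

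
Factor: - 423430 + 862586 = 439156 =2^2*109789^1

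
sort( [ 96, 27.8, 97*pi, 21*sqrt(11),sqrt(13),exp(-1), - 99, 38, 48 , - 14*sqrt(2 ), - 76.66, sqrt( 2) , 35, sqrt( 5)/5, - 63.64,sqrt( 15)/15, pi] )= [ - 99, - 76.66 , - 63.64, - 14*sqrt (2 ),sqrt( 15 )/15,  exp( - 1),  sqrt( 5 )/5, sqrt( 2),pi,sqrt( 13),27.8,35, 38, 48,21*sqrt(11),96, 97*pi ] 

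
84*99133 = 8327172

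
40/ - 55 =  - 1 + 3/11 = -0.73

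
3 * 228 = 684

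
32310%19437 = 12873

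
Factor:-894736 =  - 2^4*55921^1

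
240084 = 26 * 9234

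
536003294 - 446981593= 89021701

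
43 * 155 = 6665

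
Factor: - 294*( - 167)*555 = 2^1*3^2*5^1*7^2*37^1*167^1 =27249390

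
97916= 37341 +60575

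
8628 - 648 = 7980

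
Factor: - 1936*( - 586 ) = 1134496 = 2^5*11^2 *293^1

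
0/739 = 0=0.00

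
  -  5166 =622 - 5788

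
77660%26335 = 24990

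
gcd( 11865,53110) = 565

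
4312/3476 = 98/79 = 1.24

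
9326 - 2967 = 6359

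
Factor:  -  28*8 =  - 2^5*7^1 = - 224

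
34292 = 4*8573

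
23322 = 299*78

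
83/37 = 2 + 9/37 = 2.24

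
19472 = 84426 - 64954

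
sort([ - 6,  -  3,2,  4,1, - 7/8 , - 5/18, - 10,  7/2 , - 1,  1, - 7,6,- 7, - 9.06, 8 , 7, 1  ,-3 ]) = [ - 10, - 9.06 , -7,-7, - 6, - 3,-3,-1, - 7/8,- 5/18,1, 1, 1,  2, 7/2, 4, 6, 7, 8 ] 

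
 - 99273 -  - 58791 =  - 40482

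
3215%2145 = 1070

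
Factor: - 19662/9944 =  - 87/44 = - 2^( - 2) * 3^1*11^( - 1 )*29^1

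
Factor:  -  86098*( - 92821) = 7991702458 = 2^1*43049^1 * 92821^1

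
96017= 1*96017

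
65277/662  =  98 + 401/662=98.61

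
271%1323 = 271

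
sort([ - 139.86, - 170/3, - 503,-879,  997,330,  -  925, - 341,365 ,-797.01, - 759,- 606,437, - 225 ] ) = [ - 925, - 879, - 797.01,  -  759, - 606, - 503,  -  341, - 225,-139.86, - 170/3,330,365,437, 997]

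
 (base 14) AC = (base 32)4O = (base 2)10011000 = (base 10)152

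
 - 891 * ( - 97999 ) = 87317109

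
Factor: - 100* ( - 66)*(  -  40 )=  -  2^6*3^1*5^3*11^1 =- 264000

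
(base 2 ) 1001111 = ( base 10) 79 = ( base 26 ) 31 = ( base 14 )59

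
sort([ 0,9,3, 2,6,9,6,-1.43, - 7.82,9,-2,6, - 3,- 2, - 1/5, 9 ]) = [ - 7.82, - 3, - 2, - 2, - 1.43,  -  1/5,0, 2,3, 6,6,6, 9,9,9 , 9 ] 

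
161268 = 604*267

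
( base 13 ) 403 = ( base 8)1247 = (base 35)je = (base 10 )679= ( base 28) o7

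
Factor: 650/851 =2^1*5^2*13^1 * 23^( - 1)*37^(-1 ) 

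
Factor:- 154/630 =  - 11/45 = -3^( - 2 )*5^( - 1)*11^1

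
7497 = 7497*1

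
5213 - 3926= 1287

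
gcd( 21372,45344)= 52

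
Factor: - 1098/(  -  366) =3 = 3^1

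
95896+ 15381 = 111277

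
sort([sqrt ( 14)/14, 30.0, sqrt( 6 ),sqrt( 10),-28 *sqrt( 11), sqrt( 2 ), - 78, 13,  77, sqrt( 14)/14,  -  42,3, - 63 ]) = [ - 28*sqrt (11),-78, - 63, - 42, sqrt( 14 ) /14,sqrt(14)/14,sqrt(2 ), sqrt( 6 ), 3, sqrt( 10 ), 13, 30.0, 77]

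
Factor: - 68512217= -7673^1*8929^1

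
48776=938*52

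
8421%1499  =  926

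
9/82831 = 9/82831 = 0.00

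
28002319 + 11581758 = 39584077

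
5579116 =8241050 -2661934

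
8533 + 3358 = 11891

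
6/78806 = 3/39403 = 0.00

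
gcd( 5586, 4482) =6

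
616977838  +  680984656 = 1297962494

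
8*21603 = 172824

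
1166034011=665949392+500084619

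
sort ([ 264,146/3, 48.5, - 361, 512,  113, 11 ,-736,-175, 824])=[ - 736, - 361, - 175, 11, 48.5, 146/3,113, 264, 512, 824]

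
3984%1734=516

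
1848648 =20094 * 92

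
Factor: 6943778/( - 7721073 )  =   - 2^1*3^( - 2)*19^1 *359^1*509^1*857897^( - 1 ) 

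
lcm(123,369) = 369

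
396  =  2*198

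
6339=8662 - 2323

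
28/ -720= -7/180 = -0.04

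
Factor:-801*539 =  - 431739 = - 3^2*7^2*11^1*89^1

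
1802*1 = 1802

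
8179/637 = 12 + 535/637 = 12.84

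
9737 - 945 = 8792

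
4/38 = 2/19 = 0.11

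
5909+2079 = 7988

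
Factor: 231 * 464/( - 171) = - 35728/57=-2^4*3^( - 1 )*7^1*11^1*19^( - 1)*29^1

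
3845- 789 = 3056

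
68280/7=68280/7= 9754.29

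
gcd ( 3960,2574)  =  198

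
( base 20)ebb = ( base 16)16c7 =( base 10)5831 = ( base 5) 141311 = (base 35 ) 4QL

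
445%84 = 25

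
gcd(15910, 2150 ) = 430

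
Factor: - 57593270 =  - 2^1 * 5^1*7^1*822761^1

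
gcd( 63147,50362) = 1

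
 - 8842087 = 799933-9642020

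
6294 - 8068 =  - 1774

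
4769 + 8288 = 13057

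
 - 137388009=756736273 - 894124282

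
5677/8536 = 5677/8536 = 0.67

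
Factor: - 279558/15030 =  - 93/5 = - 3^1*5^( - 1 ) * 31^1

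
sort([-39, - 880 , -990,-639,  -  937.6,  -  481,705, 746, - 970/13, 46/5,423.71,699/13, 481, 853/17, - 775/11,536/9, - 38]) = [ -990, - 937.6,- 880,-639, - 481,-970/13, - 775/11, - 39, - 38, 46/5, 853/17,699/13,536/9, 423.71, 481, 705, 746 ] 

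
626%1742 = 626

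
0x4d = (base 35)27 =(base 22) 3B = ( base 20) 3h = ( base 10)77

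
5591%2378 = 835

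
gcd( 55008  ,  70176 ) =96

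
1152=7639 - 6487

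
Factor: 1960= 2^3*5^1*7^2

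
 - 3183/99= - 1061/33 = -  32.15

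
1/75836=1/75836 = 0.00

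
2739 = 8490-5751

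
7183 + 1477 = 8660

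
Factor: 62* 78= 2^2* 3^1*13^1*31^1=4836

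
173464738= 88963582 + 84501156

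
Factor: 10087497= 3^4*7^1 *17791^1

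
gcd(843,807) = 3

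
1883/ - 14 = - 135 + 1/2=-134.50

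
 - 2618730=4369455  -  6988185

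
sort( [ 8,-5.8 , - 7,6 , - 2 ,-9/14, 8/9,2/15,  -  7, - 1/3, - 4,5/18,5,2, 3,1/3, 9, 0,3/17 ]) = [-7 , - 7, - 5.8,- 4, - 2 , - 9/14, - 1/3, 0,2/15,3/17,  5/18,1/3,8/9, 2, 3,5  ,  6, 8, 9 ] 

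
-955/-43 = 22 + 9/43 = 22.21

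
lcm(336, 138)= 7728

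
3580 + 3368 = 6948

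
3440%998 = 446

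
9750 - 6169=3581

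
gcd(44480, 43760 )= 80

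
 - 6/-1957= 6/1957 = 0.00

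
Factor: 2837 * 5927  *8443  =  2837^1*5927^1*8443^1 = 141968192257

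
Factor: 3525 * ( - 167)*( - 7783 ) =3^1*5^2*43^1 * 47^1*167^1 * 181^1= 4581657525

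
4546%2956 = 1590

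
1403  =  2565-1162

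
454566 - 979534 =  - 524968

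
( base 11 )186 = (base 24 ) 8N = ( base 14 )115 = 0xd7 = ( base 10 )215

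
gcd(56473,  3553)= 1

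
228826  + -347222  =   - 118396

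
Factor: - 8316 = -2^2*3^3*7^1 * 11^1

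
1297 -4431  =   - 3134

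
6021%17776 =6021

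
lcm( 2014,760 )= 40280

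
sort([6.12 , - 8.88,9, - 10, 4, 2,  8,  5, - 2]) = [- 10,- 8.88, - 2, 2,4,5, 6.12, 8,  9]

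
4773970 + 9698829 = 14472799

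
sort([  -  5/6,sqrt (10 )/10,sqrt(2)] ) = [  -  5/6,sqrt( 10 ) /10, sqrt(2 ) ]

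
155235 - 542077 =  - 386842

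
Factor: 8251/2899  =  37/13 = 13^( - 1 )*37^1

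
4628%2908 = 1720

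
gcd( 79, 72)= 1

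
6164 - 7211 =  - 1047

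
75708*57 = 4315356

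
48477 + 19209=67686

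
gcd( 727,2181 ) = 727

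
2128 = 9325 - 7197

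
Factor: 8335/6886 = 2^(-1 )*5^1*11^(  -  1 )*313^(-1)*1667^1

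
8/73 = 8/73 = 0.11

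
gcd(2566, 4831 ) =1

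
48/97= 48/97  =  0.49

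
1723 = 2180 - 457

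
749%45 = 29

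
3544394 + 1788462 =5332856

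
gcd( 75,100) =25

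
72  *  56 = 4032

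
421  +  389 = 810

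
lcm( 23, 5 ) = 115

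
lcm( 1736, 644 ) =39928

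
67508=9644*7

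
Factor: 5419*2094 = 2^1*3^1*349^1*5419^1   =  11347386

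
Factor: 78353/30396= 4609/1788  =  2^( - 2 )*3^( - 1)*11^1 * 149^( - 1)*419^1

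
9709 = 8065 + 1644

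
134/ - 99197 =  - 134/99197 = - 0.00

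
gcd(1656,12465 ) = 9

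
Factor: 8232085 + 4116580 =5^1 * 7^1 * 352819^1 = 12348665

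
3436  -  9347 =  - 5911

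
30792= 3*10264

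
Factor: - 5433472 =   -  2^7 * 11^1*17^1 *227^1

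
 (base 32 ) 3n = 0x77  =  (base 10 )119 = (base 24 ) 4N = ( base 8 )167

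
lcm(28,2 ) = 28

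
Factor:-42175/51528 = - 2^( -3 )*3^(  -  1 ) * 5^2*7^1*19^( -1 )*113^( - 1) * 241^1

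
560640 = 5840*96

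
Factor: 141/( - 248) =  - 2^( - 3 )*3^1*31^( - 1)*47^1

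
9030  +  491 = 9521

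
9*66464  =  598176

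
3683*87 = 320421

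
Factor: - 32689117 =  - 32689117^1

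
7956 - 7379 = 577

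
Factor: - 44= - 2^2*11^1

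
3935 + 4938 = 8873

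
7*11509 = 80563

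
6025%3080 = 2945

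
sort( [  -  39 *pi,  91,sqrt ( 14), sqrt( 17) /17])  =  [ - 39*pi, sqrt( 17 )/17,sqrt(14), 91]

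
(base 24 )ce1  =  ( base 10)7249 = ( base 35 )5W4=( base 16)1C51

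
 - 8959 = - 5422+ - 3537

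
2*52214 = 104428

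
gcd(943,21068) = 23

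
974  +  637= 1611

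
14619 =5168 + 9451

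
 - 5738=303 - 6041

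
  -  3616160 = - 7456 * 485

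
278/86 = 139/43 = 3.23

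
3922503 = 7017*559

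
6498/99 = 722/11 = 65.64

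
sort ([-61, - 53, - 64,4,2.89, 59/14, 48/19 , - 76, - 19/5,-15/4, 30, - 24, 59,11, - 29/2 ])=[ -76, - 64,  -  61, - 53,-24, - 29/2,-19/5, - 15/4,48/19,2.89,4,59/14,11 , 30,59] 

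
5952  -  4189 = 1763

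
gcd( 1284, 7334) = 2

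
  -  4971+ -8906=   -  13877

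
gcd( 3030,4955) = 5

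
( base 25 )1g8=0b10000001001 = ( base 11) 85A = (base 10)1033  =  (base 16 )409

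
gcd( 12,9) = 3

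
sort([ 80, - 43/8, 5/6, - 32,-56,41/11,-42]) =[-56, - 42, - 32,  -  43/8, 5/6 , 41/11,80 ] 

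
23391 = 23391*1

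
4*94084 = 376336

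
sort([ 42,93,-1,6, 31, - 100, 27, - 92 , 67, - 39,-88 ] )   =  [  -  100,-92, - 88, - 39,-1,6,27,31,42,67,93] 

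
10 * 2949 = 29490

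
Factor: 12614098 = 2^1*7^1*901007^1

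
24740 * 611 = 15116140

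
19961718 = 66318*301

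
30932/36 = 7733/9 = 859.22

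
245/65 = 3 +10/13 = 3.77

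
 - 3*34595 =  - 103785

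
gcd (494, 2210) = 26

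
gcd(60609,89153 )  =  1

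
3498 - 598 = 2900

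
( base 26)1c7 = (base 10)995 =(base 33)u5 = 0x3e3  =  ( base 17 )379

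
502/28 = 251/14 =17.93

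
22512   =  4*5628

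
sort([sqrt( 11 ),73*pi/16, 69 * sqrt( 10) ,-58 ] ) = [ - 58, sqrt (11),  73*pi/16, 69 * sqrt( 10 ) ] 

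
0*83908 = 0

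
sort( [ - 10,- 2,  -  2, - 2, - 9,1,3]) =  [  -  10, - 9, - 2, - 2, - 2,1,  3 ] 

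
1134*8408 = 9534672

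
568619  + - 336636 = 231983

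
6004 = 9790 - 3786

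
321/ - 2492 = - 321/2492 = - 0.13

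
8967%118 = 117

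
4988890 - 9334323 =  - 4345433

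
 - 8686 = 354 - 9040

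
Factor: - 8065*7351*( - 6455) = 5^2*1291^1*1613^1*7351^1 = 382689935825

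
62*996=61752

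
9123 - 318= 8805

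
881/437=881/437 = 2.02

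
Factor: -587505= - 3^1*5^1*53^1 * 739^1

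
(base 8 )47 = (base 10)39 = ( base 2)100111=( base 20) 1J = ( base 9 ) 43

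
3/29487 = 1/9829 = 0.00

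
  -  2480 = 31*( - 80 )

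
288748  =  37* 7804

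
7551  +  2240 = 9791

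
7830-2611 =5219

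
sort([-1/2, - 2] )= [ - 2 , - 1/2 ] 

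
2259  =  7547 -5288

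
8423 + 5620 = 14043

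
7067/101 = 69 + 98/101  =  69.97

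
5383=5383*1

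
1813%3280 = 1813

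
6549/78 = 83 + 25/26 = 83.96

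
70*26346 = 1844220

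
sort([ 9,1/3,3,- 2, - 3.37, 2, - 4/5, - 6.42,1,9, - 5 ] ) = [ - 6.42,-5,-3.37,-2, - 4/5, 1/3, 1,2, 3,9,  9] 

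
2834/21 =134 + 20/21 = 134.95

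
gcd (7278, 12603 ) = 3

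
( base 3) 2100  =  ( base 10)63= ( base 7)120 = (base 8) 77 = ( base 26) 2B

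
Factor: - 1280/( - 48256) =10/377 = 2^1*5^1 * 13^ (-1 )*29^ (-1 ) 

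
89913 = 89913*1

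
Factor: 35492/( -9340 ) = - 5^(- 1 )*19^1 = - 19/5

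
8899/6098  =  8899/6098=1.46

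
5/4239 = 5/4239 = 0.00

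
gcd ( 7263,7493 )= 1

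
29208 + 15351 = 44559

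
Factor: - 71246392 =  - 2^3*7^2*181751^1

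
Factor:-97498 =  - 2^1 * 29^1*41^2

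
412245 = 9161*45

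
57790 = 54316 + 3474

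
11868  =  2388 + 9480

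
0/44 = 0 = 0.00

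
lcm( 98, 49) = 98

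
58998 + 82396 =141394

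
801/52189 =801/52189 = 0.02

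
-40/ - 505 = 8/101 = 0.08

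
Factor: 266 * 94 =2^2* 7^1*19^1*47^1 = 25004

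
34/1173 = 2/69 = 0.03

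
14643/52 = 14643/52= 281.60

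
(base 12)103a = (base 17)626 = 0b11011101110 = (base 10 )1774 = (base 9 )2381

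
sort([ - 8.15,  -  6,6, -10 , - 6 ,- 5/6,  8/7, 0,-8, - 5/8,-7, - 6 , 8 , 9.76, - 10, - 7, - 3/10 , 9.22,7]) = [ - 10, - 10,- 8.15,-8, - 7, - 7, - 6, - 6, - 6,-5/6, - 5/8, -3/10, 0,8/7,6,7,8,  9.22,9.76] 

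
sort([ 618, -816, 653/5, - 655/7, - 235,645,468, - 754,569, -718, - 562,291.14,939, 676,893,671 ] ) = [ - 816, -754,-718, - 562, - 235, - 655/7, 653/5,291.14,468,  569,618,  645,671,676,893 , 939]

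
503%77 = 41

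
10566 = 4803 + 5763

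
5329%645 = 169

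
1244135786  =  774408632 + 469727154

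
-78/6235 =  - 78/6235  =  -0.01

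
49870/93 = 49870/93 =536.24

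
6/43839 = 2/14613 = 0.00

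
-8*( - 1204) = 9632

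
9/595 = 9/595 = 0.02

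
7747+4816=12563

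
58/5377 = 58/5377 = 0.01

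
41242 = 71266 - 30024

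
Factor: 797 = 797^1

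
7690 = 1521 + 6169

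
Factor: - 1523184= - 2^4* 3^1*13^1 * 2441^1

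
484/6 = 242/3 = 80.67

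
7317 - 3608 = 3709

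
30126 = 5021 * 6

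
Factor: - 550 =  - 2^1*5^2*11^1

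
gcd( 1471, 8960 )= 1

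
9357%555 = 477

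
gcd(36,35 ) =1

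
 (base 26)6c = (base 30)5i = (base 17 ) 9F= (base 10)168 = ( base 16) A8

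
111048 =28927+82121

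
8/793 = 8/793 =0.01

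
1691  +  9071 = 10762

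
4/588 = 1/147 = 0.01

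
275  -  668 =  - 393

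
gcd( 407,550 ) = 11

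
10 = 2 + 8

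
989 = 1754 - 765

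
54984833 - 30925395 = 24059438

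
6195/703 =8 + 571/703 = 8.81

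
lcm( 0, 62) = 0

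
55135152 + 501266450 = 556401602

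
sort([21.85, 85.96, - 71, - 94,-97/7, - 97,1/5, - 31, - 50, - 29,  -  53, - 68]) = [ - 97, - 94, - 71, - 68, -53 , - 50,-31 , - 29, - 97/7,1/5, 21.85, 85.96 ]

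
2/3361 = 2/3361=0.00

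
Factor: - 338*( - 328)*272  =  30155008= 2^8*13^2*17^1*41^1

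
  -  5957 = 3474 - 9431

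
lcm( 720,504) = 5040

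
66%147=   66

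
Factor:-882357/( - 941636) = 2^( - 2 )*3^1*7^1  *151^ ( - 1)*1559^( - 1 )*42017^1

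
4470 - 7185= - 2715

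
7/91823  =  7/91823 = 0.00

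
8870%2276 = 2042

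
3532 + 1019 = 4551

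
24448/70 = 349  +  9/35 = 349.26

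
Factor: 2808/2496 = 2^ ( - 3 )*3^2  =  9/8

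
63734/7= 63734/7 = 9104.86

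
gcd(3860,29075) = 5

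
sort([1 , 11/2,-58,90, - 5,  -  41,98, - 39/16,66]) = [- 58,-41, - 5, - 39/16,1,11/2,66,90,98]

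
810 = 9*90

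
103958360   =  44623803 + 59334557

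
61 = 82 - 21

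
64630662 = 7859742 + 56770920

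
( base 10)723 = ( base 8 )1323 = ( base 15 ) 333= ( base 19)201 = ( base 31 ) na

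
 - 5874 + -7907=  - 13781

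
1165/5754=1165/5754 = 0.20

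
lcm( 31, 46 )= 1426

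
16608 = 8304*2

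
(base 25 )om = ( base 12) 43a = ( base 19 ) 1de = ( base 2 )1001101110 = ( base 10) 622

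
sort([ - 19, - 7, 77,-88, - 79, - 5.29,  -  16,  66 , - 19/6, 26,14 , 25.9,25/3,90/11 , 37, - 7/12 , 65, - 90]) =[ - 90, - 88, - 79 , - 19, - 16, - 7, - 5.29, - 19/6,-7/12,90/11,25/3, 14 , 25.9, 26, 37,  65, 66,77] 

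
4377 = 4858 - 481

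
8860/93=95 + 25/93=95.27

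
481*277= 133237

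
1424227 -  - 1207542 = 2631769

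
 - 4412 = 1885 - 6297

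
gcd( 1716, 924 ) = 132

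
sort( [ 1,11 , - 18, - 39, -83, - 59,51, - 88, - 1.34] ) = [ - 88, - 83, - 59 , - 39, - 18, - 1.34,1, 11 , 51 ]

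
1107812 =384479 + 723333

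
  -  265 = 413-678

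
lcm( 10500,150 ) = 10500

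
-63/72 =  - 1+ 1/8 = - 0.88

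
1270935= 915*1389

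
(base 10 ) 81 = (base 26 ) 33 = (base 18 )49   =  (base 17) 4D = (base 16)51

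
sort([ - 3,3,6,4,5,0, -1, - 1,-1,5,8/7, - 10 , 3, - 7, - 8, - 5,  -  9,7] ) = [ - 10, - 9, - 8,-7 , - 5, -3, - 1, - 1, - 1,0,8/7,3,3, 4, 5,5,6, 7] 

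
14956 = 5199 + 9757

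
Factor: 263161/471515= 5^( - 1)*11^(- 1 )*97^1*2713^1*8573^(-1) 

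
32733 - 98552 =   -  65819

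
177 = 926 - 749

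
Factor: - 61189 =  - 43^1*1423^1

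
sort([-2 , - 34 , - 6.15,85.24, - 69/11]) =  [ - 34, - 69/11,- 6.15 ,-2, 85.24]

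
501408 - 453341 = 48067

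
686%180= 146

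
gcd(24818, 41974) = 2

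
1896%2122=1896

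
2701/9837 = 2701/9837 =0.27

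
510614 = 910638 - 400024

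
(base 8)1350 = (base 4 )23220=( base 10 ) 744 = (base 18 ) 256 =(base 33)mi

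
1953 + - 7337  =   - 5384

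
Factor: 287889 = 3^1*7^1*13709^1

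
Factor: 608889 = 3^1*17^1*11939^1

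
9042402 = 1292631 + 7749771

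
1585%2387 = 1585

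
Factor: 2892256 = 2^5*19^1 *67^1*71^1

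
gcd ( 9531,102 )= 3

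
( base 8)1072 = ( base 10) 570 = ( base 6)2350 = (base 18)1dc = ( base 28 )KA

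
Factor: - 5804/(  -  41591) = 2^2*11^ ( - 1 )*19^( -1 ) * 199^(-1 )*1451^1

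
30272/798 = 37 + 373/399 = 37.93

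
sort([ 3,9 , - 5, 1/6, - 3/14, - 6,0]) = [ - 6,-5,-3/14, 0,1/6 , 3,9 ]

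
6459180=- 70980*(-91 ) 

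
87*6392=556104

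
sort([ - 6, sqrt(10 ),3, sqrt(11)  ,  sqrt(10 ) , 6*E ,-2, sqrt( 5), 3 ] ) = [- 6, -2, sqrt(5), 3, 3, sqrt(10), sqrt ( 10 ), sqrt ( 11 ),  6 * E ] 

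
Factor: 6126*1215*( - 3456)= -2^8*3^9*5^1 * 1021^1 = - 25723319040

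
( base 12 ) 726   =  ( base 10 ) 1038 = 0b10000001110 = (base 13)61b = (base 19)2GC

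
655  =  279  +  376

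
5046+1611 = 6657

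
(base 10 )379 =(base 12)277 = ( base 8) 573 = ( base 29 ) D2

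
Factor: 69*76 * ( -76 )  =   - 2^4*3^1*19^2*23^1 = -  398544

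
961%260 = 181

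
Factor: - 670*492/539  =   - 2^3*3^1*5^1 * 7^( - 2)*11^ ( - 1)*41^1*67^1 = - 329640/539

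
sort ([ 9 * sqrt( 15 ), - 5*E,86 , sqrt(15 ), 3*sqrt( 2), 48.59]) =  [ - 5 * E , sqrt(15 ),3*sqrt (2 ),  9*sqrt( 15),  48.59,86]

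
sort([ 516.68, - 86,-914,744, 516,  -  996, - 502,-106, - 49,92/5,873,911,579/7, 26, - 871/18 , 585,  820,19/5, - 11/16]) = [ - 996, - 914, - 502, - 106, - 86, - 49 , - 871/18, - 11/16, 19/5,92/5 , 26,579/7,516, 516.68, 585,744, 820,  873, 911 ]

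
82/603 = 82/603 = 0.14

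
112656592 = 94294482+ 18362110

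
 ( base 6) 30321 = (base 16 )FA9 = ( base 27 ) 5dd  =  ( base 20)A09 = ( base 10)4009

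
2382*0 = 0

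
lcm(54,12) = 108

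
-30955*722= -22349510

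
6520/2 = 3260 = 3260.00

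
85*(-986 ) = - 83810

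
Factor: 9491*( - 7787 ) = - 13^1 * 599^1 * 9491^1 = -73906417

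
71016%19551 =12363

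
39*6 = 234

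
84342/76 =42171/38=1109.76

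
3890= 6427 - 2537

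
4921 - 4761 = 160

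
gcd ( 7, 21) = 7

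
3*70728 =212184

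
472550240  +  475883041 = 948433281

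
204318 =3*68106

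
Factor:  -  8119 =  - 23^1*353^1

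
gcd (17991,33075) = 9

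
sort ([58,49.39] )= [49.39,58 ] 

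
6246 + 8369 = 14615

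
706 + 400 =1106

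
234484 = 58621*4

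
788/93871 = 788/93871  =  0.01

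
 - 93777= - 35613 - 58164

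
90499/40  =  2262 + 19/40  =  2262.47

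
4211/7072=4211/7072 = 0.60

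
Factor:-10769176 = -2^3*11^1*53^1*2309^1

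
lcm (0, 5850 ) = 0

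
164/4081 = 164/4081  =  0.04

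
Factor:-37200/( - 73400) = 2^1* 3^1*31^1 * 367^( - 1) = 186/367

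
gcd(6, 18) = 6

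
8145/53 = 8145/53 = 153.68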